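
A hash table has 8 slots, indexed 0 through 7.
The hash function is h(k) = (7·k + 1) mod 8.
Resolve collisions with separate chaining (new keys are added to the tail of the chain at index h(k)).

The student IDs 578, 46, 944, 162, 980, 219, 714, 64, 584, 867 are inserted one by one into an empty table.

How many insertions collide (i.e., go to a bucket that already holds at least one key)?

Insert 578: h=7, bucket 7 empty -> new chain.
Insert 46: h=3, bucket 3 empty -> new chain.
Insert 944: h=1, bucket 1 empty -> new chain.
Insert 162: h=7, bucket 7 nonempty -> append to chain.
Insert 980: h=5, bucket 5 empty -> new chain.
Insert 219: h=6, bucket 6 empty -> new chain.
Insert 714: h=7, bucket 7 nonempty -> append to chain.
Insert 64: h=1, bucket 1 nonempty -> append to chain.
Insert 584: h=1, bucket 1 nonempty -> append to chain.
Insert 867: h=6, bucket 6 nonempty -> append to chain.
Final buckets:
0: —
1: 944 -> 64 -> 584
2: —
3: 46
4: —
5: 980
6: 219 -> 867
7: 578 -> 162 -> 714

5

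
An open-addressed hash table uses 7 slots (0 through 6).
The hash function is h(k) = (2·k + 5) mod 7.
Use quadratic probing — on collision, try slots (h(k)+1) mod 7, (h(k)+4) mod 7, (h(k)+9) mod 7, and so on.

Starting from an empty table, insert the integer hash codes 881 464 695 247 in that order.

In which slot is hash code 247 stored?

881 hashes to 3; slot 3 is free -> place at 3.
464 hashes to 2; slot 2 is free -> place at 2.
695 hashes to 2; 2,3 taken -> place at 6.
247 hashes to 2; 2,3,6 taken -> place at 4.
Table: [_, _, 464, 881, 247, _, 695]

4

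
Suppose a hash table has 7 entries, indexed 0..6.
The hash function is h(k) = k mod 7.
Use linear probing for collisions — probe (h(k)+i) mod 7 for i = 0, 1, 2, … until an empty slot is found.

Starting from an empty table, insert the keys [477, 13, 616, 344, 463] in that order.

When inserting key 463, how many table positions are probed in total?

477 hashes to 1; slot 1 is free => place at 1.
13 hashes to 6; slot 6 is free => place at 6.
616 hashes to 0; slot 0 is free => place at 0.
344 hashes to 1; 1 taken => place at 2.
463 hashes to 1; 1,2 taken => place at 3.
Table: [616, 477, 344, 463, _, _, 13]

3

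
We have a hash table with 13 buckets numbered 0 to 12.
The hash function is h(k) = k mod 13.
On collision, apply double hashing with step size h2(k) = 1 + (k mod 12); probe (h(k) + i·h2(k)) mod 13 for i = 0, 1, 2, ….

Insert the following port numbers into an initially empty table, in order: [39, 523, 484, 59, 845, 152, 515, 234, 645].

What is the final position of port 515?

5

39 hashes to 0; slot 0 is free → place at 0.
523 hashes to 3; slot 3 is free → place at 3.
484 hashes to 3, h2=5; 3 taken → place at 8.
59 hashes to 7; slot 7 is free → place at 7.
845 hashes to 0, h2=6; 0 taken → place at 6.
152 hashes to 9; slot 9 is free → place at 9.
515 hashes to 8, h2=12; 8,7,6 taken → place at 5.
234 hashes to 0, h2=7; 0,7 taken → place at 1.
645 hashes to 8, h2=10; 8,5 taken → place at 2.
Table: [39, 234, 645, 523, —, 515, 845, 59, 484, 152, —, —, —]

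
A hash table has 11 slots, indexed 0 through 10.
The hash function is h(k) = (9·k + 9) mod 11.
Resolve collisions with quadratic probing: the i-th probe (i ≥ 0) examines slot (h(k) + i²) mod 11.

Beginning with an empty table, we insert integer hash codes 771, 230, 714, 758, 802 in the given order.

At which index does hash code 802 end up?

9

Insert 771: h=7, slot 7 empty → index 7.
Insert 230: h=0, slot 0 empty → index 0.
Insert 714: h=0, slot 0 occupied → index 1.
Insert 758: h=0, slots 0,1 occupied → index 4.
Insert 802: h=0, slots 0,1,4 occupied → index 9.
Table: [230, 714, —, —, 758, —, —, 771, —, 802, —]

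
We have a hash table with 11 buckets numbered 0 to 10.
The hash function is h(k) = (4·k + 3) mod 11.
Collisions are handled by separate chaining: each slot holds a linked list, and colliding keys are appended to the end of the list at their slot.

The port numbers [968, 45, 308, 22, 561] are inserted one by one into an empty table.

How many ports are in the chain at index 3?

4

968 -> bucket 3
45 -> bucket 7
308 -> bucket 3 (collision)
22 -> bucket 3 (collision)
561 -> bucket 3 (collision)
Final buckets:
0: .
1: .
2: .
3: 968 -> 308 -> 22 -> 561
4: .
5: .
6: .
7: 45
8: .
9: .
10: .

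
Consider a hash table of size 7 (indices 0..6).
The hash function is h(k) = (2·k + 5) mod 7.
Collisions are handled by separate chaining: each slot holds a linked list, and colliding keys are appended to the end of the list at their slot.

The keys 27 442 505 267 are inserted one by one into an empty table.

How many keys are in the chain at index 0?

3

Insert 27: h=3, bucket 3 empty -> new chain.
Insert 442: h=0, bucket 0 empty -> new chain.
Insert 505: h=0, bucket 0 nonempty -> append to chain.
Insert 267: h=0, bucket 0 nonempty -> append to chain.
Final buckets:
0: 442 -> 505 -> 267
1: .
2: .
3: 27
4: .
5: .
6: .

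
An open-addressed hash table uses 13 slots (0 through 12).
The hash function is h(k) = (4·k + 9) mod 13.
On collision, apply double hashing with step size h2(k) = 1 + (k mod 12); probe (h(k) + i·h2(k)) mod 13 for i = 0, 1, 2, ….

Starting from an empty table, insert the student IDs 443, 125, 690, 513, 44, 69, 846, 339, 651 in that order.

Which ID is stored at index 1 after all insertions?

443 hashes to 0; slot 0 is free -> place at 0.
125 hashes to 2; slot 2 is free -> place at 2.
690 hashes to 0, h2=7; 0 taken -> place at 7.
513 hashes to 7, h2=10; 7 taken -> place at 4.
44 hashes to 3; slot 3 is free -> place at 3.
69 hashes to 12; slot 12 is free -> place at 12.
846 hashes to 0, h2=7; 0,7 taken -> place at 1.
339 hashes to 0, h2=4; 0,4 taken -> place at 8.
651 hashes to 0, h2=4; 0,4,8,12,3,7 taken -> place at 11.
Table: [443, 846, 125, 44, 513, ., ., 690, 339, ., ., 651, 69]

846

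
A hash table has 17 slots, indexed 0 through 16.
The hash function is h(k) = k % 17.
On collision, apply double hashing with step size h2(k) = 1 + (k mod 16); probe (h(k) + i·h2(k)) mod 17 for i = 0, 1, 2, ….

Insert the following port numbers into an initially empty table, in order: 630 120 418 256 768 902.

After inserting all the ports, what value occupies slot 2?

Insert 630: h=1, slot 1 empty → index 1.
Insert 120: h=1, h2=9, slot 1 occupied → index 10.
Insert 418: h=10, h2=3, slot 10 occupied → index 13.
Insert 256: h=1, h2=1, slot 1 occupied → index 2.
Insert 768: h=3, slot 3 empty → index 3.
Insert 902: h=1, h2=7, slot 1 occupied → index 8.
Table: [∅, 630, 256, 768, ∅, ∅, ∅, ∅, 902, ∅, 120, ∅, ∅, 418, ∅, ∅, ∅]

256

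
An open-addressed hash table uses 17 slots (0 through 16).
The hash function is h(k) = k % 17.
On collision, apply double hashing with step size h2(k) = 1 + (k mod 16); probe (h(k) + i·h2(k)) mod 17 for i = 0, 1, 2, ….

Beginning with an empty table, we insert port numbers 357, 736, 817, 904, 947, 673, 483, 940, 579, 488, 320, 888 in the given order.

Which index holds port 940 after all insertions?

357: h=0 → slot 0
736: h=5 → slot 5
817: h=1 → slot 1
904: h=3 → slot 3
947: h=12 → slot 12
673: h=10 → slot 10
483: h=7 → slot 7
940: h=5, h2=13, probe 5,1,14 → slot 14
579: h=1, h2=4, probe 1,5,9 → slot 9
488: h=12, h2=9, probe 12,4 → slot 4
320: h=14, h2=1, probe 14,15 → slot 15
888: h=4, h2=9, probe 4,13 → slot 13
Table: [357, 817, -, 904, 488, 736, -, 483, -, 579, 673, -, 947, 888, 940, 320, -]

14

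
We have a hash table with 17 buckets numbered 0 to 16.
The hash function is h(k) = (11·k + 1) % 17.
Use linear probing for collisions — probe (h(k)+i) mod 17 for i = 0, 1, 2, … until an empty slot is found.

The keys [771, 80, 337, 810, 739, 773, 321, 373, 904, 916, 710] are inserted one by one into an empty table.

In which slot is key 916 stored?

15

771: h=16 → slot 16
80: h=14 → slot 14
337: h=2 → slot 2
810: h=3 → slot 3
739: h=4 → slot 4
773: h=4, probe 4,5 → slot 5
321: h=13 → slot 13
373: h=7 → slot 7
904: h=0 → slot 0
916: h=13, probe 13,14,15 → slot 15
710: h=8 → slot 8
Table: [904, -, 337, 810, 739, 773, -, 373, 710, -, -, -, -, 321, 80, 916, 771]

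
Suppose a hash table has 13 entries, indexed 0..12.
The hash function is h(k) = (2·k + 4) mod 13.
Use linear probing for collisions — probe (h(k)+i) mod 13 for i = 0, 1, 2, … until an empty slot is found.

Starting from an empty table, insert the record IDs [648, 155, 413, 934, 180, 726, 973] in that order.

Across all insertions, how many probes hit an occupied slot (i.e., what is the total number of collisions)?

13

648: h=0 → slot 0
155: h=2 → slot 2
413: h=11 → slot 11
934: h=0, probe 0,1 → slot 1
180: h=0, probe 0,1,2,3 → slot 3
726: h=0, probe 0,1,2,3,4 → slot 4
973: h=0, probe 0,1,2,3,4,5 → slot 5
Table: [648, 934, 155, 180, 726, 973, —, —, —, —, —, 413, —]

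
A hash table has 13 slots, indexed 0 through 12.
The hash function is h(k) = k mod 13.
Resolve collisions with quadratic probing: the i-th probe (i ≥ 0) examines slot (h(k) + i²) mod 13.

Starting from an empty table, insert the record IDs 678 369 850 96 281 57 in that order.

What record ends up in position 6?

850

678: h=2 → slot 2
369: h=5 → slot 5
850: h=5, probe 5,6 → slot 6
96: h=5, probe 5,6,9 → slot 9
281: h=8 → slot 8
57: h=5, probe 5,6,9,1 → slot 1
Table: [_, 57, 678, _, _, 369, 850, _, 281, 96, _, _, _]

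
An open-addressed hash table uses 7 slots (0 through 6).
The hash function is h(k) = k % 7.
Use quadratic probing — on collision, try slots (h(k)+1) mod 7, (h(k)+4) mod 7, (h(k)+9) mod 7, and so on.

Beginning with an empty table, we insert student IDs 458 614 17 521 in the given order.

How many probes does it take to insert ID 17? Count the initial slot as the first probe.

458 hashes to 3; slot 3 is free → place at 3.
614 hashes to 5; slot 5 is free → place at 5.
17 hashes to 3; 3 taken → place at 4.
521 hashes to 3; 3,4 taken → place at 0.
Table: [521, _, _, 458, 17, 614, _]

2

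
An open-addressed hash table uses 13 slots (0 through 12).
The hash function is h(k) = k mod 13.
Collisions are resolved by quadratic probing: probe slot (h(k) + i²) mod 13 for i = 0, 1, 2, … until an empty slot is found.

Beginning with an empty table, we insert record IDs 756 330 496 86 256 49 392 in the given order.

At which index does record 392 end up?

756: h=2 => slot 2
330: h=5 => slot 5
496: h=2, probe 2,3 => slot 3
86: h=8 => slot 8
256: h=9 => slot 9
49: h=10 => slot 10
392: h=2, probe 2,3,6 => slot 6
Table: [-, -, 756, 496, -, 330, 392, -, 86, 256, 49, -, -]

6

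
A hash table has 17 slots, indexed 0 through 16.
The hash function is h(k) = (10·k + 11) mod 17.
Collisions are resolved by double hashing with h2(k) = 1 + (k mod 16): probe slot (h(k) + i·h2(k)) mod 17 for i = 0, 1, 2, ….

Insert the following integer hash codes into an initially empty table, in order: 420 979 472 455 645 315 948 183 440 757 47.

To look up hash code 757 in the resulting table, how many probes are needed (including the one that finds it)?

3

Insert 420: h=12, slot 12 empty → index 12.
Insert 979: h=9, slot 9 empty → index 9.
Insert 472: h=5, slot 5 empty → index 5.
Insert 455: h=5, h2=8, slot 5 occupied → index 13.
Insert 645: h=1, slot 1 empty → index 1.
Insert 315: h=16, slot 16 empty → index 16.
Insert 948: h=5, h2=5, slot 5 occupied → index 10.
Insert 183: h=5, h2=8, slots 5,13 occupied → index 4.
Insert 440: h=8, slot 8 empty → index 8.
Insert 757: h=16, h2=6, slots 16,5 occupied → index 11.
Insert 47: h=5, h2=16, slots 5,4 occupied → index 3.
Table: [∅, 645, ∅, 47, 183, 472, ∅, ∅, 440, 979, 948, 757, 420, 455, ∅, ∅, 315]
Lookup 757: h=16, h2=6, probe 16,5,11 → found at 11.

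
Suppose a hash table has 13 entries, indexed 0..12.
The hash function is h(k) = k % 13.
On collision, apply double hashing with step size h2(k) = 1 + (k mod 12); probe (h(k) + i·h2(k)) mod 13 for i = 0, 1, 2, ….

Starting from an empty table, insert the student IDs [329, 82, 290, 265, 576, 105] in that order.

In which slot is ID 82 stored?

2

329 hashes to 4; slot 4 is free => place at 4.
82 hashes to 4, h2=11; 4 taken => place at 2.
290 hashes to 4, h2=3; 4 taken => place at 7.
265 hashes to 5; slot 5 is free => place at 5.
576 hashes to 4, h2=1; 4,5 taken => place at 6.
105 hashes to 1; slot 1 is free => place at 1.
Table: [—, 105, 82, —, 329, 265, 576, 290, —, —, —, —, —]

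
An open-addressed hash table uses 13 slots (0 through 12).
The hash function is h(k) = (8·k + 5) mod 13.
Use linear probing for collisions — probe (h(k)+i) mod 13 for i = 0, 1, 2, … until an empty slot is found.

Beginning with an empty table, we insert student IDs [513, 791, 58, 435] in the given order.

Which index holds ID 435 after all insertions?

4

Insert 513: h=1, slot 1 empty -> index 1.
Insert 791: h=2, slot 2 empty -> index 2.
Insert 58: h=1, slots 1,2 occupied -> index 3.
Insert 435: h=1, slots 1,2,3 occupied -> index 4.
Table: [-, 513, 791, 58, 435, -, -, -, -, -, -, -, -]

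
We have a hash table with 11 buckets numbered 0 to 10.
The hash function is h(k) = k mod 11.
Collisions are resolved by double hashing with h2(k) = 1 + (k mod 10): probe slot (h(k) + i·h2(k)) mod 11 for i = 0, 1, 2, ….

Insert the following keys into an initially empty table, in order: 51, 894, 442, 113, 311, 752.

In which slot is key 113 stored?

0

Insert 51: h=7, slot 7 empty => index 7.
Insert 894: h=3, slot 3 empty => index 3.
Insert 442: h=2, slot 2 empty => index 2.
Insert 113: h=3, h2=4, slots 3,7 occupied => index 0.
Insert 311: h=3, h2=2, slot 3 occupied => index 5.
Insert 752: h=4, slot 4 empty => index 4.
Table: [113, -, 442, 894, 752, 311, -, 51, -, -, -]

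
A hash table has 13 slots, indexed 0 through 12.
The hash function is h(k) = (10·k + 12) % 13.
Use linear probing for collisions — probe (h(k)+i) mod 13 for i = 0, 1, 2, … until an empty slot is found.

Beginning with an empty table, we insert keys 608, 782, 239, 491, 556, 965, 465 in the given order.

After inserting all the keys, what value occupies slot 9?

491

608 hashes to 8; slot 8 is free → place at 8.
782 hashes to 6; slot 6 is free → place at 6.
239 hashes to 10; slot 10 is free → place at 10.
491 hashes to 8; 8 taken → place at 9.
556 hashes to 8; 8,9,10 taken → place at 11.
965 hashes to 3; slot 3 is free → place at 3.
465 hashes to 8; 8,9,10,11 taken → place at 12.
Table: [∅, ∅, ∅, 965, ∅, ∅, 782, ∅, 608, 491, 239, 556, 465]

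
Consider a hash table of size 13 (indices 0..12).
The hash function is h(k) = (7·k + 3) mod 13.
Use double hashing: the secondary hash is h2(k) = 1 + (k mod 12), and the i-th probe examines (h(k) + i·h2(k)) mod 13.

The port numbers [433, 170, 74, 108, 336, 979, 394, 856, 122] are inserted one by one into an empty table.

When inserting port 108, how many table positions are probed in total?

2

433: h=5 → slot 5
170: h=10 → slot 10
74: h=1 → slot 1
108: h=5, h2=1, probe 5,6 → slot 6
336: h=2 → slot 2
979: h=5, h2=8, probe 5,0 → slot 0
394: h=5, h2=11, probe 5,3 → slot 3
856: h=2, h2=5, probe 2,7 → slot 7
122: h=12 → slot 12
Table: [979, 74, 336, 394, ., 433, 108, 856, ., ., 170, ., 122]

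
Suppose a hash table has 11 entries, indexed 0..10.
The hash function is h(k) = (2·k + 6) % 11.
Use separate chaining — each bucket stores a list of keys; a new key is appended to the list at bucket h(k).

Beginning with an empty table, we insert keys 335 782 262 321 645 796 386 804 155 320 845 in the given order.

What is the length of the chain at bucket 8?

5

335 -> bucket 5
782 -> bucket 8
262 -> bucket 2
321 -> bucket 10
645 -> bucket 9
796 -> bucket 3
386 -> bucket 8 (collision)
804 -> bucket 8 (collision)
155 -> bucket 8 (collision)
320 -> bucket 8 (collision)
845 -> bucket 2 (collision)
Final buckets:
0: _
1: _
2: 262 -> 845
3: 796
4: _
5: 335
6: _
7: _
8: 782 -> 386 -> 804 -> 155 -> 320
9: 645
10: 321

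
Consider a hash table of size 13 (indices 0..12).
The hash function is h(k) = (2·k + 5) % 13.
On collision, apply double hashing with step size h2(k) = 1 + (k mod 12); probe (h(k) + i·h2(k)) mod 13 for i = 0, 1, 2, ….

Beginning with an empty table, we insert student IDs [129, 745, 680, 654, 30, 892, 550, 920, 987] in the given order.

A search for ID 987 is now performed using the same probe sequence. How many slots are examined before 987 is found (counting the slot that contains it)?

Insert 129: h=3, slot 3 empty => index 3.
Insert 745: h=0, slot 0 empty => index 0.
Insert 680: h=0, h2=9, slot 0 occupied => index 9.
Insert 654: h=0, h2=7, slot 0 occupied => index 7.
Insert 30: h=0, h2=7, slots 0,7 occupied => index 1.
Insert 892: h=8, slot 8 empty => index 8.
Insert 550: h=0, h2=11, slot 0 occupied => index 11.
Insert 920: h=12, slot 12 empty => index 12.
Insert 987: h=3, h2=4, slots 3,7,11 occupied => index 2.
Table: [745, 30, 987, 129, ∅, ∅, ∅, 654, 892, 680, ∅, 550, 920]
Lookup 987: h=3, h2=4, probe 3,7,11,2 → found at 2.

4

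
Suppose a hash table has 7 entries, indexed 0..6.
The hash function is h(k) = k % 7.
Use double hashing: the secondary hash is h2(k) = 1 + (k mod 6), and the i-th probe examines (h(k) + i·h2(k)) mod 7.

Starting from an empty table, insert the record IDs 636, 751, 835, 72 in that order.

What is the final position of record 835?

4

Insert 636: h=6, slot 6 empty => index 6.
Insert 751: h=2, slot 2 empty => index 2.
Insert 835: h=2, h2=2, slot 2 occupied => index 4.
Insert 72: h=2, h2=1, slot 2 occupied => index 3.
Table: [., ., 751, 72, 835, ., 636]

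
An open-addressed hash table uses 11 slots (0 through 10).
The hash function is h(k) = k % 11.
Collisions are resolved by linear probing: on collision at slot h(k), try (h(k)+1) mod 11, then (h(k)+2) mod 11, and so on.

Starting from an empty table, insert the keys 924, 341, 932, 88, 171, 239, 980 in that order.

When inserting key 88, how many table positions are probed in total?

Insert 924: h=0, slot 0 empty → index 0.
Insert 341: h=0, slot 0 occupied → index 1.
Insert 932: h=8, slot 8 empty → index 8.
Insert 88: h=0, slots 0,1 occupied → index 2.
Insert 171: h=6, slot 6 empty → index 6.
Insert 239: h=8, slot 8 occupied → index 9.
Insert 980: h=1, slots 1,2 occupied → index 3.
Table: [924, 341, 88, 980, ., ., 171, ., 932, 239, .]

3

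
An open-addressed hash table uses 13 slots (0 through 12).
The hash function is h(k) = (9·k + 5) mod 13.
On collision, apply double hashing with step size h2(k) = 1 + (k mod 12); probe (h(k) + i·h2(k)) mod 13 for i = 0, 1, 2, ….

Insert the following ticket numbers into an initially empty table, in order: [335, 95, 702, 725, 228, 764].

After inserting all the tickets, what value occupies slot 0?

Insert 335: h=4, slot 4 empty => index 4.
Insert 95: h=2, slot 2 empty => index 2.
Insert 702: h=5, slot 5 empty => index 5.
Insert 725: h=4, h2=6, slot 4 occupied => index 10.
Insert 228: h=3, slot 3 empty => index 3.
Insert 764: h=4, h2=9, slot 4 occupied => index 0.
Table: [764, ., 95, 228, 335, 702, ., ., ., ., 725, ., .]

764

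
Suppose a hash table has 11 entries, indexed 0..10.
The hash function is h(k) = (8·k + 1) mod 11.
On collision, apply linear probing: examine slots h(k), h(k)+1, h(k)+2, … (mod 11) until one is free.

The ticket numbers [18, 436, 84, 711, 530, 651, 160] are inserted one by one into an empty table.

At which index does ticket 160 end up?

18: h=2 => slot 2
436: h=2, probe 2,3 => slot 3
84: h=2, probe 2,3,4 => slot 4
711: h=2, probe 2,3,4,5 => slot 5
530: h=6 => slot 6
651: h=6, probe 6,7 => slot 7
160: h=5, probe 5,6,7,8 => slot 8
Table: [-, -, 18, 436, 84, 711, 530, 651, 160, -, -]

8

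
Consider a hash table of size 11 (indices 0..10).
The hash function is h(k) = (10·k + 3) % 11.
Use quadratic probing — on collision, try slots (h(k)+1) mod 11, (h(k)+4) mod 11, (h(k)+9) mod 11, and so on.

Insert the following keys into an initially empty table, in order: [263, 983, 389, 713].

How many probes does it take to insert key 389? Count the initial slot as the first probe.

2

263: h=4 -> slot 4
983: h=10 -> slot 10
389: h=10, probe 10,0 -> slot 0
713: h=5 -> slot 5
Table: [389, ∅, ∅, ∅, 263, 713, ∅, ∅, ∅, ∅, 983]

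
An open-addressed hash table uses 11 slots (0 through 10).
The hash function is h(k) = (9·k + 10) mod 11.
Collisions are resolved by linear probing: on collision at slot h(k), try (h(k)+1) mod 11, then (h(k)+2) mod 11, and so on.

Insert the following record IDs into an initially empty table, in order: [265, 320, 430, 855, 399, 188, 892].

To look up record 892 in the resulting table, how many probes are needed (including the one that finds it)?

Insert 265: h=8, slot 8 empty => index 8.
Insert 320: h=8, slot 8 occupied => index 9.
Insert 430: h=8, slots 8,9 occupied => index 10.
Insert 855: h=5, slot 5 empty => index 5.
Insert 399: h=4, slot 4 empty => index 4.
Insert 188: h=8, slots 8,9,10 occupied => index 0.
Insert 892: h=8, slots 8,9,10,0 occupied => index 1.
Table: [188, 892, —, —, 399, 855, —, —, 265, 320, 430]
Lookup 892: h=8, probe 8,9,10,0,1 → found at 1.

5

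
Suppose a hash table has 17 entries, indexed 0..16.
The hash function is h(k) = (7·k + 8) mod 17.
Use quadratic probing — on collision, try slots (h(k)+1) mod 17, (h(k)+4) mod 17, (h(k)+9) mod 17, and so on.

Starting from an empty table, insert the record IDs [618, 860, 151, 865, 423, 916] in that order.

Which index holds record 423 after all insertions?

15

618 hashes to 16; slot 16 is free -> place at 16.
860 hashes to 10; slot 10 is free -> place at 10.
151 hashes to 11; slot 11 is free -> place at 11.
865 hashes to 11; 11 taken -> place at 12.
423 hashes to 11; 11,12 taken -> place at 15.
916 hashes to 11; 11,12,15 taken -> place at 3.
Table: [., ., ., 916, ., ., ., ., ., ., 860, 151, 865, ., ., 423, 618]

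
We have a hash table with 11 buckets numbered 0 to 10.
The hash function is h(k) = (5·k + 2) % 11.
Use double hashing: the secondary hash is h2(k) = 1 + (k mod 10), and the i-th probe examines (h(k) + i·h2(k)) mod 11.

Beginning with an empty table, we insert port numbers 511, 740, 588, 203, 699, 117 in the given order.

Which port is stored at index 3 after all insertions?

588

511 hashes to 5; slot 5 is free -> place at 5.
740 hashes to 6; slot 6 is free -> place at 6.
588 hashes to 5, h2=9; 5 taken -> place at 3.
203 hashes to 5, h2=4; 5 taken -> place at 9.
699 hashes to 10; slot 10 is free -> place at 10.
117 hashes to 4; slot 4 is free -> place at 4.
Table: [—, —, —, 588, 117, 511, 740, —, —, 203, 699]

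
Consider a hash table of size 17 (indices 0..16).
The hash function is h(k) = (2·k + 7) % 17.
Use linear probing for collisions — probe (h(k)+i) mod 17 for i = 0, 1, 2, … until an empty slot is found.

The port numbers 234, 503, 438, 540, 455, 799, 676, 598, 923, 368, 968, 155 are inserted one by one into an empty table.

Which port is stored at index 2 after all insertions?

234 hashes to 16; slot 16 is free -> place at 16.
503 hashes to 10; slot 10 is free -> place at 10.
438 hashes to 16; 16 taken -> place at 0.
540 hashes to 16; 16,0 taken -> place at 1.
455 hashes to 16; 16,0,1 taken -> place at 2.
799 hashes to 7; slot 7 is free -> place at 7.
676 hashes to 16; 16,0,1,2 taken -> place at 3.
598 hashes to 13; slot 13 is free -> place at 13.
923 hashes to 0; 0,1,2,3 taken -> place at 4.
368 hashes to 12; slot 12 is free -> place at 12.
968 hashes to 5; slot 5 is free -> place at 5.
155 hashes to 11; slot 11 is free -> place at 11.
Table: [438, 540, 455, 676, 923, 968, —, 799, —, —, 503, 155, 368, 598, —, —, 234]

455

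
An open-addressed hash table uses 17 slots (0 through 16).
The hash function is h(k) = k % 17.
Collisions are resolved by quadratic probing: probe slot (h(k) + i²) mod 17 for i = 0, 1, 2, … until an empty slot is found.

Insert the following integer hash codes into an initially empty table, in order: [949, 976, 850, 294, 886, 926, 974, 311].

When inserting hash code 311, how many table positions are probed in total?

3

949: h=14 => slot 14
976: h=7 => slot 7
850: h=0 => slot 0
294: h=5 => slot 5
886: h=2 => slot 2
926: h=8 => slot 8
974: h=5, probe 5,6 => slot 6
311: h=5, probe 5,6,9 => slot 9
Table: [850, ., 886, ., ., 294, 974, 976, 926, 311, ., ., ., ., 949, ., .]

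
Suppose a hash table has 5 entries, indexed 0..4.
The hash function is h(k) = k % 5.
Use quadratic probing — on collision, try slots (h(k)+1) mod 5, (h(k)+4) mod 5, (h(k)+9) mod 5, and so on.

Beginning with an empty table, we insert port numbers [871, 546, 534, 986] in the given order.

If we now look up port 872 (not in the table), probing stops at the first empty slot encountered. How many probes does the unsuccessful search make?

871: h=1 => slot 1
546: h=1, probe 1,2 => slot 2
534: h=4 => slot 4
986: h=1, probe 1,2,0 => slot 0
Table: [986, 871, 546, ., 534]
Lookup 872: h=2, probe 2,3 → slot 3 empty, not found.

2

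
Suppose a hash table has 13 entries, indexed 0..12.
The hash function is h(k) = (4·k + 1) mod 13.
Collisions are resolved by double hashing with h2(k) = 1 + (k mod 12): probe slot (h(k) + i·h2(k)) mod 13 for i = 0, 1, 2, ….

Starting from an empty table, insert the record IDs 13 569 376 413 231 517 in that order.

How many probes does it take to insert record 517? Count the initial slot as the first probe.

2

Insert 13: h=1, slot 1 empty -> index 1.
Insert 569: h=2, slot 2 empty -> index 2.
Insert 376: h=10, slot 10 empty -> index 10.
Insert 413: h=2, h2=6, slot 2 occupied -> index 8.
Insert 231: h=2, h2=4, slot 2 occupied -> index 6.
Insert 517: h=2, h2=2, slot 2 occupied -> index 4.
Table: [-, 13, 569, -, 517, -, 231, -, 413, -, 376, -, -]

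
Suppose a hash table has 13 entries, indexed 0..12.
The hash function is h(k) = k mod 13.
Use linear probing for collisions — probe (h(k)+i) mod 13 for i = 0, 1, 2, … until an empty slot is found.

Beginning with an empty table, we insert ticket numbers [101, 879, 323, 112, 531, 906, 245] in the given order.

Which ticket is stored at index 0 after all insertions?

101: h=10 -> slot 10
879: h=8 -> slot 8
323: h=11 -> slot 11
112: h=8, probe 8,9 -> slot 9
531: h=11, probe 11,12 -> slot 12
906: h=9, probe 9,10,11,12,0 -> slot 0
245: h=11, probe 11,12,0,1 -> slot 1
Table: [906, 245, —, —, —, —, —, —, 879, 112, 101, 323, 531]

906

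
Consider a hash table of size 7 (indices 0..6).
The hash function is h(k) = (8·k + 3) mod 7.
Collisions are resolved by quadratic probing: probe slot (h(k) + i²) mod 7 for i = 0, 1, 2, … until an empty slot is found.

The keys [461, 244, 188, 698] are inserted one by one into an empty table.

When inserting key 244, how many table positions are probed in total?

461: h=2 → slot 2
244: h=2, probe 2,3 → slot 3
188: h=2, probe 2,3,6 → slot 6
698: h=1 → slot 1
Table: [∅, 698, 461, 244, ∅, ∅, 188]

2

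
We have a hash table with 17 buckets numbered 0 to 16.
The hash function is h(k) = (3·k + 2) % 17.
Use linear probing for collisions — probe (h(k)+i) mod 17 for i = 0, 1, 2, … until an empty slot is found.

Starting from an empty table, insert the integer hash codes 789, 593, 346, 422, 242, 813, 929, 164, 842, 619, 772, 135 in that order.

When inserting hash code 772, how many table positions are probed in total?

Insert 789: h=6, slot 6 empty => index 6.
Insert 593: h=13, slot 13 empty => index 13.
Insert 346: h=3, slot 3 empty => index 3.
Insert 422: h=10, slot 10 empty => index 10.
Insert 242: h=14, slot 14 empty => index 14.
Insert 813: h=10, slot 10 occupied => index 11.
Insert 929: h=1, slot 1 empty => index 1.
Insert 164: h=1, slot 1 occupied => index 2.
Insert 842: h=12, slot 12 empty => index 12.
Insert 619: h=6, slot 6 occupied => index 7.
Insert 772: h=6, slots 6,7 occupied => index 8.
Insert 135: h=16, slot 16 empty => index 16.
Table: [_, 929, 164, 346, _, _, 789, 619, 772, _, 422, 813, 842, 593, 242, _, 135]

3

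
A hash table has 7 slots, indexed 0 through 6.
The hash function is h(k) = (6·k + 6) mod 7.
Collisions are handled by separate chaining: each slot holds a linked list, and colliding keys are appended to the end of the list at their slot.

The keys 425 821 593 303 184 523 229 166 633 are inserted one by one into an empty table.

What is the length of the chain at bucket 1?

5

Insert 425: h=1, bucket 1 empty → new chain.
Insert 821: h=4, bucket 4 empty → new chain.
Insert 593: h=1, bucket 1 nonempty → append to chain.
Insert 303: h=4, bucket 4 nonempty → append to chain.
Insert 184: h=4, bucket 4 nonempty → append to chain.
Insert 523: h=1, bucket 1 nonempty → append to chain.
Insert 229: h=1, bucket 1 nonempty → append to chain.
Insert 166: h=1, bucket 1 nonempty → append to chain.
Insert 633: h=3, bucket 3 empty → new chain.
Final buckets:
0: —
1: 425 -> 593 -> 523 -> 229 -> 166
2: —
3: 633
4: 821 -> 303 -> 184
5: —
6: —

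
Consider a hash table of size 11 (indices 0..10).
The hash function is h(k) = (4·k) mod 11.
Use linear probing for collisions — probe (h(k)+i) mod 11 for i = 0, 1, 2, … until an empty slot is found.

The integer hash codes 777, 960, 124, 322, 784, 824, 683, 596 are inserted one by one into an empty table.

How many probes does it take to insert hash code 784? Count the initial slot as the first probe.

777: h=6 → slot 6
960: h=1 → slot 1
124: h=1, probe 1,2 → slot 2
322: h=1, probe 1,2,3 → slot 3
784: h=1, probe 1,2,3,4 → slot 4
824: h=7 → slot 7
683: h=4, probe 4,5 → slot 5
596: h=8 → slot 8
Table: [., 960, 124, 322, 784, 683, 777, 824, 596, ., .]

4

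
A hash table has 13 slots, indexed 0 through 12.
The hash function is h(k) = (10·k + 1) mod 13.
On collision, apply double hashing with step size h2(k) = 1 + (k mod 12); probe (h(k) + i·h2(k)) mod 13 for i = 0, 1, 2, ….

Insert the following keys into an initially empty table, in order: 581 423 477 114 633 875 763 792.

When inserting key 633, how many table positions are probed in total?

581: h=0 => slot 0
423: h=6 => slot 6
477: h=0, h2=10, probe 0,10 => slot 10
114: h=10, h2=7, probe 10,4 => slot 4
633: h=0, h2=10, probe 0,10,7 => slot 7
875: h=2 => slot 2
763: h=0, h2=8, probe 0,8 => slot 8
792: h=4, h2=1, probe 4,5 => slot 5
Table: [581, _, 875, _, 114, 792, 423, 633, 763, _, 477, _, _]

3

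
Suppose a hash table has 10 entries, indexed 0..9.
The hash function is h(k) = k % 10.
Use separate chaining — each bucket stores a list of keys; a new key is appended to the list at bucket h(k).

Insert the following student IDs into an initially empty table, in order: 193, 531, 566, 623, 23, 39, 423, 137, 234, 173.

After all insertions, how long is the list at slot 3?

Insert 193: h=3, bucket 3 empty -> new chain.
Insert 531: h=1, bucket 1 empty -> new chain.
Insert 566: h=6, bucket 6 empty -> new chain.
Insert 623: h=3, bucket 3 nonempty -> append to chain.
Insert 23: h=3, bucket 3 nonempty -> append to chain.
Insert 39: h=9, bucket 9 empty -> new chain.
Insert 423: h=3, bucket 3 nonempty -> append to chain.
Insert 137: h=7, bucket 7 empty -> new chain.
Insert 234: h=4, bucket 4 empty -> new chain.
Insert 173: h=3, bucket 3 nonempty -> append to chain.
Final buckets:
0: —
1: 531
2: —
3: 193 -> 623 -> 23 -> 423 -> 173
4: 234
5: —
6: 566
7: 137
8: —
9: 39

5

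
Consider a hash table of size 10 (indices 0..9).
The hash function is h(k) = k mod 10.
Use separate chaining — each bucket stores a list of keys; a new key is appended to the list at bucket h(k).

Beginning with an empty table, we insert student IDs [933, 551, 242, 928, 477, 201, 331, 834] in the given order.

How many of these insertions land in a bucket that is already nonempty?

933 -> bucket 3
551 -> bucket 1
242 -> bucket 2
928 -> bucket 8
477 -> bucket 7
201 -> bucket 1 (collision)
331 -> bucket 1 (collision)
834 -> bucket 4
Final buckets:
0: —
1: 551 -> 201 -> 331
2: 242
3: 933
4: 834
5: —
6: —
7: 477
8: 928
9: —

2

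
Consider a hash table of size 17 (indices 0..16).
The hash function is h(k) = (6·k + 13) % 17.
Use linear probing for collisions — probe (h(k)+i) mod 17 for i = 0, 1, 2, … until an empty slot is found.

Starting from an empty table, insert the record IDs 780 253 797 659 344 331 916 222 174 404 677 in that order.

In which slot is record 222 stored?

Insert 780: h=1, slot 1 empty => index 1.
Insert 253: h=1, slot 1 occupied => index 2.
Insert 797: h=1, slots 1,2 occupied => index 3.
Insert 659: h=6, slot 6 empty => index 6.
Insert 344: h=3, slot 3 occupied => index 4.
Insert 331: h=10, slot 10 empty => index 10.
Insert 916: h=1, slots 1,2,3,4 occupied => index 5.
Insert 222: h=2, slots 2,3,4,5,6 occupied => index 7.
Insert 174: h=3, slots 3,4,5,6,7 occupied => index 8.
Insert 404: h=6, slots 6,7,8 occupied => index 9.
Insert 677: h=12, slot 12 empty => index 12.
Table: [_, 780, 253, 797, 344, 916, 659, 222, 174, 404, 331, _, 677, _, _, _, _]

7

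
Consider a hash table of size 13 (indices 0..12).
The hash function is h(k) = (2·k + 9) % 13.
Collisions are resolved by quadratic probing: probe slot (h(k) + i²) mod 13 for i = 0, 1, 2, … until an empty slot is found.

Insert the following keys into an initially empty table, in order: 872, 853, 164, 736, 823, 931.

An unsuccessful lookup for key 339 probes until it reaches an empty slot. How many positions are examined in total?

3

Insert 872: h=11, slot 11 empty => index 11.
Insert 853: h=12, slot 12 empty => index 12.
Insert 164: h=12, slot 12 occupied => index 0.
Insert 736: h=12, slots 12,0 occupied => index 3.
Insert 823: h=4, slot 4 empty => index 4.
Insert 931: h=12, slots 12,0,3 occupied => index 8.
Table: [164, _, _, 736, 823, _, _, _, 931, _, _, 872, 853]
Lookup 339: h=11, probe 11,12,2 → slot 2 empty, not found.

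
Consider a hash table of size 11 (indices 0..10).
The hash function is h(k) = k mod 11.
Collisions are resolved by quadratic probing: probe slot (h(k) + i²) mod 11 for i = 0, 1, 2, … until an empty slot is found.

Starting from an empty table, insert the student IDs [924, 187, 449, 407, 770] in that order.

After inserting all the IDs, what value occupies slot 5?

924 hashes to 0; slot 0 is free => place at 0.
187 hashes to 0; 0 taken => place at 1.
449 hashes to 9; slot 9 is free => place at 9.
407 hashes to 0; 0,1 taken => place at 4.
770 hashes to 0; 0,1,4,9 taken => place at 5.
Table: [924, 187, —, —, 407, 770, —, —, —, 449, —]

770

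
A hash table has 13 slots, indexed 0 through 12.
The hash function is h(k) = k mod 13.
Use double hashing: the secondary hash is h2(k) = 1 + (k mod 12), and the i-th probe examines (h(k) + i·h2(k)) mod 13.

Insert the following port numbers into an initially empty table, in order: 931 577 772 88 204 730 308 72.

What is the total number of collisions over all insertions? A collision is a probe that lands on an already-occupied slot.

5

931 hashes to 8; slot 8 is free -> place at 8.
577 hashes to 5; slot 5 is free -> place at 5.
772 hashes to 5, h2=5; 5 taken -> place at 10.
88 hashes to 10, h2=5; 10 taken -> place at 2.
204 hashes to 9; slot 9 is free -> place at 9.
730 hashes to 2, h2=11; 2 taken -> place at 0.
308 hashes to 9, h2=9; 9,5 taken -> place at 1.
72 hashes to 7; slot 7 is free -> place at 7.
Table: [730, 308, 88, -, -, 577, -, 72, 931, 204, 772, -, -]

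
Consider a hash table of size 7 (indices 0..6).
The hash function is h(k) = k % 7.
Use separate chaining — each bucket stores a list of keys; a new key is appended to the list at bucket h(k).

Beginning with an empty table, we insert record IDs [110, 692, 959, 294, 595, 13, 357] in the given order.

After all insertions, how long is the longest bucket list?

110 -> bucket 5
692 -> bucket 6
959 -> bucket 0
294 -> bucket 0 (collision)
595 -> bucket 0 (collision)
13 -> bucket 6 (collision)
357 -> bucket 0 (collision)
Final buckets:
0: 959 -> 294 -> 595 -> 357
1: -
2: -
3: -
4: -
5: 110
6: 692 -> 13

4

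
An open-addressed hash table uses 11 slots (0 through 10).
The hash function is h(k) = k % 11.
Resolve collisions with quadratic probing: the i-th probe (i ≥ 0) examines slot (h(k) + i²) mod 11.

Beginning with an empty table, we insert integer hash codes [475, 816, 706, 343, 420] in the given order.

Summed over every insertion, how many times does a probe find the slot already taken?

10

475: h=2 -> slot 2
816: h=2, probe 2,3 -> slot 3
706: h=2, probe 2,3,6 -> slot 6
343: h=2, probe 2,3,6,0 -> slot 0
420: h=2, probe 2,3,6,0,7 -> slot 7
Table: [343, ., 475, 816, ., ., 706, 420, ., ., .]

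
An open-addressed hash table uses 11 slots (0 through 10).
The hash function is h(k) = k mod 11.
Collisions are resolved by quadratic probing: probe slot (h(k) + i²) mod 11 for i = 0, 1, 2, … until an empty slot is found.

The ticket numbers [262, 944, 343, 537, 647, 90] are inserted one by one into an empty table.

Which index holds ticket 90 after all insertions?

262 hashes to 9; slot 9 is free => place at 9.
944 hashes to 9; 9 taken => place at 10.
343 hashes to 2; slot 2 is free => place at 2.
537 hashes to 9; 9,10,2 taken => place at 7.
647 hashes to 9; 9,10,2,7 taken => place at 3.
90 hashes to 2; 2,3 taken => place at 6.
Table: [-, -, 343, 647, -, -, 90, 537, -, 262, 944]

6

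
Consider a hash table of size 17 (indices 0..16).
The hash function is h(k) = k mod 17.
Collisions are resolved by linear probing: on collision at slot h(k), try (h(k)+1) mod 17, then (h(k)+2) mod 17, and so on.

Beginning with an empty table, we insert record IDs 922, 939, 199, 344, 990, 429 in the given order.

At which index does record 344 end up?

922: h=4 -> slot 4
939: h=4, probe 4,5 -> slot 5
199: h=12 -> slot 12
344: h=4, probe 4,5,6 -> slot 6
990: h=4, probe 4,5,6,7 -> slot 7
429: h=4, probe 4,5,6,7,8 -> slot 8
Table: [∅, ∅, ∅, ∅, 922, 939, 344, 990, 429, ∅, ∅, ∅, 199, ∅, ∅, ∅, ∅]

6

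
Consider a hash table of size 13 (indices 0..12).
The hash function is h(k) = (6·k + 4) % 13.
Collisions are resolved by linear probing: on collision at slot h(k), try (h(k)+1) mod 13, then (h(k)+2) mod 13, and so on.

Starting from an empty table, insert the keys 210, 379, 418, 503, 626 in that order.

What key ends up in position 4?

379

Insert 210: h=3, slot 3 empty -> index 3.
Insert 379: h=3, slot 3 occupied -> index 4.
Insert 418: h=3, slots 3,4 occupied -> index 5.
Insert 503: h=6, slot 6 empty -> index 6.
Insert 626: h=3, slots 3,4,5,6 occupied -> index 7.
Table: [., ., ., 210, 379, 418, 503, 626, ., ., ., ., .]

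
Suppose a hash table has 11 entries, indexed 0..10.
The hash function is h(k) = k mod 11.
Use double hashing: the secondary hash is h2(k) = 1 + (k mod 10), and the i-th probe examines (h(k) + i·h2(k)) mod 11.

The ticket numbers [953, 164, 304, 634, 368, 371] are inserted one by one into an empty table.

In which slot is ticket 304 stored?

1

Insert 953: h=7, slot 7 empty -> index 7.
Insert 164: h=10, slot 10 empty -> index 10.
Insert 304: h=7, h2=5, slot 7 occupied -> index 1.
Insert 634: h=7, h2=5, slots 7,1 occupied -> index 6.
Insert 368: h=5, slot 5 empty -> index 5.
Insert 371: h=8, slot 8 empty -> index 8.
Table: [—, 304, —, —, —, 368, 634, 953, 371, —, 164]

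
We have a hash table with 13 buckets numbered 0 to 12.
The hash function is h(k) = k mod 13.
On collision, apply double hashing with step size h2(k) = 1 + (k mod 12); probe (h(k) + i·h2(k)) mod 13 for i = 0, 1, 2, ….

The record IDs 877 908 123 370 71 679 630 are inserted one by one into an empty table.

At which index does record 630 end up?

0

Insert 877: h=6, slot 6 empty → index 6.
Insert 908: h=11, slot 11 empty → index 11.
Insert 123: h=6, h2=4, slot 6 occupied → index 10.
Insert 370: h=6, h2=11, slot 6 occupied → index 4.
Insert 71: h=6, h2=12, slot 6 occupied → index 5.
Insert 679: h=3, slot 3 empty → index 3.
Insert 630: h=6, h2=7, slot 6 occupied → index 0.
Table: [630, —, —, 679, 370, 71, 877, —, —, —, 123, 908, —]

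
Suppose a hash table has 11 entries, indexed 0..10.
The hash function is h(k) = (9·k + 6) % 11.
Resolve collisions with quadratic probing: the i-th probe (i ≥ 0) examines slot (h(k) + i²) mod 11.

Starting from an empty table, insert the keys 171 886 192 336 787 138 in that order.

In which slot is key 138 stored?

10

Insert 171: h=5, slot 5 empty → index 5.
Insert 886: h=5, slot 5 occupied → index 6.
Insert 192: h=7, slot 7 empty → index 7.
Insert 336: h=5, slots 5,6 occupied → index 9.
Insert 787: h=5, slots 5,6,9 occupied → index 3.
Insert 138: h=5, slots 5,6,9,3 occupied → index 10.
Table: [∅, ∅, ∅, 787, ∅, 171, 886, 192, ∅, 336, 138]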